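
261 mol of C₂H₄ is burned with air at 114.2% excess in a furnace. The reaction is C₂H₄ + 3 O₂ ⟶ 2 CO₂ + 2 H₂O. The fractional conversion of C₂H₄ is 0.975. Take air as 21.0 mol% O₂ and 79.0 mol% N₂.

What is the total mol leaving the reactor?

8250 mol

Stoichiometric O₂ = 3 × 261 = 783 mol; O₂ fed = 783 × 2.142 = 1677 mol.
N₂ fed = 1677 × 79/21 = 6309 mol.
Fuel reacted = 0.975 × 261 → ξ = 254.5 mol.
Outlet (n = n₀ + ν ξ):
  C₂H₄: 261 − 1(254.5) = 6.525
  O₂: 1677 − 3(254.5) = 913.8
  N₂: 6309 (inert)
  CO₂: 0 + 2(254.5) = 508.9
  H₂O: 0 + 2(254.5) = 508.9
Total out = 6.525 + 913.8 + 6309 + 508.9 + 508.9 = 8248 mol.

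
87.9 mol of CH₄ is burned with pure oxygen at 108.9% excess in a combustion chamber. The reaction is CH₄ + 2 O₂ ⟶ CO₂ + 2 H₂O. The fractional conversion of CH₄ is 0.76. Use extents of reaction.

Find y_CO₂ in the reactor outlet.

0.147

Stoichiometric O₂ = 2 × 87.9 = 175.8 mol; O₂ fed = 175.8 × 2.089 = 367.2 mol.
Fuel reacted = 0.76 × 87.9 → ξ = 66.8 mol.
Outlet (n = n₀ + ν ξ):
  CH₄: 87.9 − 1(66.8) = 21.1
  O₂: 367.2 − 2(66.8) = 233.6
  CO₂: 0 + 1(66.8) = 66.8
  H₂O: 0 + 2(66.8) = 133.6
Total out = 455.1 mol; y_CO₂ = 66.8 / 455.1 = 0.1468.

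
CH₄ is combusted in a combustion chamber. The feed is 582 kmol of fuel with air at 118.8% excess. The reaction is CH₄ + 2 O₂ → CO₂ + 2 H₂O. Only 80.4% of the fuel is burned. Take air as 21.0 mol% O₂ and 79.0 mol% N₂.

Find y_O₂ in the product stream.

Stoichiometric O₂ = 2 × 582 = 1164 kmol; O₂ fed = 1164 × 2.188 = 2547 kmol.
N₂ fed = 2547 × 79/21 = 9581 kmol.
Fuel reacted = 0.804 × 582 → ξ = 467.9 kmol.
Outlet (n = n₀ + ν ξ):
  CH₄: 582 − 1(467.9) = 114.1
  O₂: 2547 − 2(467.9) = 1611
  N₂: 9581 (inert)
  CO₂: 0 + 1(467.9) = 467.9
  H₂O: 0 + 2(467.9) = 935.9
Total out = 12710 kmol; y_O₂ = 1611 / 12710 = 0.1268.

0.127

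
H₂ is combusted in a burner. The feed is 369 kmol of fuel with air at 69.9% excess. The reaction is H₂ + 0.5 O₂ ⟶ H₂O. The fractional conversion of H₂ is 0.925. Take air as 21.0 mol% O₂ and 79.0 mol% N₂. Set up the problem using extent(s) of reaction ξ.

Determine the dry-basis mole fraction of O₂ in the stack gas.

0.106

Stoichiometric O₂ = 0.5 × 369 = 184.5 kmol; O₂ fed = 184.5 × 1.699 = 313.5 kmol.
N₂ fed = 313.5 × 79/21 = 1179 kmol.
Fuel reacted = 0.925 × 369 → ξ = 341.3 kmol.
Outlet (n = n₀ + ν ξ):
  H₂: 369 − 1(341.3) = 27.68
  O₂: 313.5 − 0.5(341.3) = 142.8
  N₂: 1179 (inert)
  H₂O: 0 + 1(341.3) = 341.3
Dry total = 1350 kmol; y_O₂ (dry) = 142.8 / 1350 = 0.1058.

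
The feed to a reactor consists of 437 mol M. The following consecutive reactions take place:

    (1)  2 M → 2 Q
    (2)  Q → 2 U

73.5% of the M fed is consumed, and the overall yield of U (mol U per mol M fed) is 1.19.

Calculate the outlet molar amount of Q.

61.2 mol

Conversion of M: M consumed = 2ξ₁ = 0.735 × 437 → ξ₁ = 160.6 mol.
Yield of U: 2ξ₂ / 437 = 1.19 → ξ₂ = 260 mol.
Outlet amounts (n = n₀ + Σ ν·ξ):
  M: 437 − 2(160.6) = 115.8
  Q: 0 + 2(160.6) − 1(260) = 61.18
  U: 0 + 2(260) = 520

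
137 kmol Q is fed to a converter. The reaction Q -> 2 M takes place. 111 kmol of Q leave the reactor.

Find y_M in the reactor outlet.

For Q: n = n₀ − 1ξ → 111 = 137 − 1ξ, giving ξ = 26 kmol.
Outlet amounts (n = n₀ + ν ξ):
  Q: 137 − 1(26) = 111
  M: 0 + 2(26) = 52
Total out = 163 kmol; y_M = 52 / 163 = 0.319.

0.319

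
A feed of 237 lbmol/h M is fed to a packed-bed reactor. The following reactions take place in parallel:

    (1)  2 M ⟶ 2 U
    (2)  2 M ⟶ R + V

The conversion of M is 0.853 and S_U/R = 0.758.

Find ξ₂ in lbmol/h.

Conversion of M: M consumed = 0.853 × 237 = 202.2 lbmol/h = 2ξ₁ + 2ξ₂.
Selectivity: 2ξ₁ / (1ξ₂) = 0.758 → ξ₁ = 0.379 ξ₂.
Substitute: (2·0.379 + 2) ξ₂ = 202.2 → ξ₂ = 73.3 lbmol/h, ξ₁ = 27.78 lbmol/h.
Outlet amounts (n = n₀ + Σ ν·ξ):
  M: 237 − 2(27.78) − 2(73.3) = 34.84
  U: 0 + 2(27.78) = 55.56
  R: 0 + 1(73.3) = 73.3
  V: 0 + 1(73.3) = 73.3

ξ₂ = 73.3 lbmol/h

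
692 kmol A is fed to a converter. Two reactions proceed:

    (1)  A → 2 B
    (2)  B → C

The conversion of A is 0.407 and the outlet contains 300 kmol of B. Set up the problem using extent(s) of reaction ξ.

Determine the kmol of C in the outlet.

Conversion of A: A consumed = 1ξ₁ = 0.407 × 692 → ξ₁ = 281.6 kmol.
B balance: n_B = 0 + 2ξ₁ − 1ξ₂ = 300 → ξ₂ = (2·281.6 − 300)/1 = 263.3 kmol.
Outlet amounts (n = n₀ + Σ ν·ξ):
  A: 692 − 1(281.6) = 410.4
  B: 0 + 2(281.6) − 1(263.3) = 300
  C: 0 + 1(263.3) = 263.3

263 kmol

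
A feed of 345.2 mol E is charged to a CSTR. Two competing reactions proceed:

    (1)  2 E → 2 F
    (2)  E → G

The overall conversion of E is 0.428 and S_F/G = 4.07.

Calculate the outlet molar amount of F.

119 mol

Conversion of E: E consumed = 0.428 × 345.2 = 147.7 mol = 2ξ₁ + 1ξ₂.
Selectivity: 2ξ₁ / (1ξ₂) = 4.07 → ξ₁ = 2.035 ξ₂.
Substitute: (2·2.035 + 1) ξ₂ = 147.7 → ξ₂ = 29.14 mol, ξ₁ = 59.3 mol.
Outlet amounts (n = n₀ + Σ ν·ξ):
  E: 345.2 − 2(59.3) − 1(29.14) = 197.5
  F: 0 + 2(59.3) = 118.6
  G: 0 + 1(29.14) = 29.14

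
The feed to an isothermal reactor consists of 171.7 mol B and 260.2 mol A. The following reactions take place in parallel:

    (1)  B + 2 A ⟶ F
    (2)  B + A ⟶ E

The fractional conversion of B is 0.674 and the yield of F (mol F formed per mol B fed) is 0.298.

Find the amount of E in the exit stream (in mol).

64.6 mol

Yield of F: 1ξ₁ / 171.7 = 0.298 → ξ₁ = 51.17 mol.
Conversion of B: 1ξ₁ + 1ξ₂ = 0.674 × 171.7 = 115.7 → ξ₂ = 64.56 mol.
Outlet amounts (n = n₀ + Σ ν·ξ):
  B: 171.7 − 1(51.17) − 1(64.56) = 55.97
  A: 260.2 − 2(51.17) − 1(64.56) = 93.31
  F: 0 + 1(51.17) = 51.17
  E: 0 + 1(64.56) = 64.56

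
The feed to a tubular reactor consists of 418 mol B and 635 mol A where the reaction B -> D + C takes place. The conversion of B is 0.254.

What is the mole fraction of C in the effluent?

B reacted = 0.254 × 418 = 106.2 mol; ν_B = −1, so ξ = 106.2/1 = 106.2 mol.
Outlet amounts (n = n₀ + ν ξ):
  B: 418 − 1(106.2) = 311.8
  D: 0 + 1(106.2) = 106.2
  C: 0 + 1(106.2) = 106.2
  A: 635 (inert)
Total out = 1159 mol; y_C = 106.2 / 1159 = 0.09159.

0.0916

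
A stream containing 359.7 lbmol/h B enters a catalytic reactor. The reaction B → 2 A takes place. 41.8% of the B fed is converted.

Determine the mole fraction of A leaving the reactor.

0.59

B reacted = 0.418 × 359.7 = 150.4 lbmol/h; ν_B = −1, so ξ = 150.4/1 = 150.4 lbmol/h.
Outlet amounts (n = n₀ + ν ξ):
  B: 359.7 − 1(150.4) = 209.3
  A: 0 + 2(150.4) = 300.7
Total out = 510.1 lbmol/h; y_A = 300.7 / 510.1 = 0.5896.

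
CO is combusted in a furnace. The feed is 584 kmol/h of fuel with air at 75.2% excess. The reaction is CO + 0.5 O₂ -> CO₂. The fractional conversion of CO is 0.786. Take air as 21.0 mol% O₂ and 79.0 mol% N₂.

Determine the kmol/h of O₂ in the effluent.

282 kmol/h

Stoichiometric O₂ = 0.5 × 584 = 292 kmol/h; O₂ fed = 292 × 1.752 = 511.6 kmol/h.
N₂ fed = 511.6 × 79/21 = 1925 kmol/h.
Fuel reacted = 0.786 × 584 → ξ = 459 kmol/h.
Outlet (n = n₀ + ν ξ):
  CO: 584 − 1(459) = 125
  O₂: 511.6 − 0.5(459) = 282.1
  N₂: 1925 (inert)
  CO₂: 0 + 1(459) = 459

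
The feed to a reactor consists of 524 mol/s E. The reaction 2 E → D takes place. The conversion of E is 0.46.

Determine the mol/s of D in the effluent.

E reacted = 0.46 × 524 = 241 mol/s; ν_E = −2, so ξ = 241/2 = 120.5 mol/s.
Outlet amounts (n = n₀ + ν ξ):
  E: 524 − 2(120.5) = 283
  D: 0 + 1(120.5) = 120.5

121 mol/s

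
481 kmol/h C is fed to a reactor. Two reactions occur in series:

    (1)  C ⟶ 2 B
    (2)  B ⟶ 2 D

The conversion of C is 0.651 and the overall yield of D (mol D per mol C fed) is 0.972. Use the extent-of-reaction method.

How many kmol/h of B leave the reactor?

Conversion of C: C consumed = 1ξ₁ = 0.651 × 481 → ξ₁ = 313.1 kmol/h.
Yield of D: 2ξ₂ / 481 = 0.972 → ξ₂ = 233.8 kmol/h.
Outlet amounts (n = n₀ + Σ ν·ξ):
  C: 481 − 1(313.1) = 167.9
  B: 0 + 2(313.1) − 1(233.8) = 392.5
  D: 0 + 2(233.8) = 467.5

392 kmol/h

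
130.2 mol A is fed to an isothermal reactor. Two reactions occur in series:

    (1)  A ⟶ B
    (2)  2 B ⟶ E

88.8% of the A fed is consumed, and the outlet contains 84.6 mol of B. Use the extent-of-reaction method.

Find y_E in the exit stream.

Conversion of A: A consumed = 1ξ₁ = 0.888 × 130.2 → ξ₁ = 115.6 mol.
B balance: n_B = 0 + 1ξ₁ − 2ξ₂ = 84.6 → ξ₂ = (1·115.6 − 84.6)/2 = 15.51 mol.
Outlet amounts (n = n₀ + Σ ν·ξ):
  A: 130.2 − 1(115.6) = 14.58
  B: 0 + 1(115.6) − 2(15.51) = 84.6
  E: 0 + 1(15.51) = 15.51
Total out = 114.7 mol; y_E = 15.51 / 114.7 = 0.1352.

0.135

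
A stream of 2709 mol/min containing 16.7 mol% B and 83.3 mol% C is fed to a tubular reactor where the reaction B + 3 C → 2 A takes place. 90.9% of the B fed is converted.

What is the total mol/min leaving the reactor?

1890 mol/min

B reacted = 0.909 × 452.4 = 411.2 mol/min; ν_B = −1, so ξ = 411.2/1 = 411.2 mol/min.
Outlet amounts (n = n₀ + ν ξ):
  B: 452.4 − 1(411.2) = 41.17
  C: 2257 − 3(411.2) = 1023
  A: 0 + 2(411.2) = 822.5
Total out = 41.17 + 1023 + 822.5 = 1887 mol/min.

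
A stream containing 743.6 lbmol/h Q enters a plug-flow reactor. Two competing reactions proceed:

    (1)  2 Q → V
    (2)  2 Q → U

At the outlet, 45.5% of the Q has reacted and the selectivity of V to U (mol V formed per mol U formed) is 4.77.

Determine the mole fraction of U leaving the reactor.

Conversion of Q: Q consumed = 0.455 × 743.6 = 338.3 lbmol/h = 2ξ₁ + 2ξ₂.
Selectivity: 1ξ₁ / (1ξ₂) = 4.77 → ξ₁ = 4.77 ξ₂.
Substitute: (2·4.77 + 2) ξ₂ = 338.3 → ξ₂ = 29.32 lbmol/h, ξ₁ = 139.9 lbmol/h.
Outlet amounts (n = n₀ + Σ ν·ξ):
  Q: 743.6 − 2(139.9) − 2(29.32) = 405.3
  V: 0 + 1(139.9) = 139.9
  U: 0 + 1(29.32) = 29.32
Total out = 574.4 lbmol/h; y_U = 29.32 / 574.4 = 0.05104.

0.051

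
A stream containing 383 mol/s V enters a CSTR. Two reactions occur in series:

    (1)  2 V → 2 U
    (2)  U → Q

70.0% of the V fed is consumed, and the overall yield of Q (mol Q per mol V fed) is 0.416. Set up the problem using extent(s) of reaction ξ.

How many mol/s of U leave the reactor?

Conversion of V: V consumed = 2ξ₁ = 0.7 × 383 → ξ₁ = 134 mol/s.
Yield of Q: 1ξ₂ / 383 = 0.416 → ξ₂ = 159.3 mol/s.
Outlet amounts (n = n₀ + Σ ν·ξ):
  V: 383 − 2(134) = 114.9
  U: 0 + 2(134) − 1(159.3) = 108.8
  Q: 0 + 1(159.3) = 159.3

109 mol/s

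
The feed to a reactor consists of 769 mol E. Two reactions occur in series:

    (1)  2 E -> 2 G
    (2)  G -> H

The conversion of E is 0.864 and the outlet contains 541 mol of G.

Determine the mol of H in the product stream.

123 mol

Conversion of E: E consumed = 2ξ₁ = 0.864 × 769 → ξ₁ = 332.2 mol.
G balance: n_G = 0 + 2ξ₁ − 1ξ₂ = 541 → ξ₂ = (2·332.2 − 541)/1 = 123.4 mol.
Outlet amounts (n = n₀ + Σ ν·ξ):
  E: 769 − 2(332.2) = 104.6
  G: 0 + 2(332.2) − 1(123.4) = 541
  H: 0 + 1(123.4) = 123.4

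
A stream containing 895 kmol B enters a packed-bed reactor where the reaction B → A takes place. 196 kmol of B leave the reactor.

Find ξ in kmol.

ξ = 699 kmol

For B: n = n₀ − 1ξ → 196 = 895 − 1ξ, giving ξ = 699 kmol.
Outlet amounts (n = n₀ + ν ξ):
  B: 895 − 1(699) = 196
  A: 0 + 1(699) = 699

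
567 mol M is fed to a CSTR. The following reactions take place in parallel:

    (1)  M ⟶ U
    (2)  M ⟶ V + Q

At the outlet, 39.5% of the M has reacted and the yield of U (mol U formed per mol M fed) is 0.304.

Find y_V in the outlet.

0.0834

Yield of U: 1ξ₁ / 567 = 0.304 → ξ₁ = 172.4 mol.
Conversion of M: 1ξ₁ + 1ξ₂ = 0.395 × 567 = 224 → ξ₂ = 51.6 mol.
Outlet amounts (n = n₀ + Σ ν·ξ):
  M: 567 − 1(172.4) − 1(51.6) = 343
  U: 0 + 1(172.4) = 172.4
  V: 0 + 1(51.6) = 51.6
  Q: 0 + 1(51.6) = 51.6
Total out = 618.6 mol; y_V = 51.6 / 618.6 = 0.08341.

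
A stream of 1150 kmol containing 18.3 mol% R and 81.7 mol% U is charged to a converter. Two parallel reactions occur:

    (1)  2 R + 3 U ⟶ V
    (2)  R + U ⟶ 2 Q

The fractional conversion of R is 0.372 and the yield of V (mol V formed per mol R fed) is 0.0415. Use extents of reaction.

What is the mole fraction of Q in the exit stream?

0.109

Yield of V: 1ξ₁ / 210.4 = 0.0415 → ξ₁ = 8.734 kmol.
Conversion of R: 2ξ₁ + 1ξ₂ = 0.372 × 210.4 = 78.29 → ξ₂ = 60.82 kmol.
Outlet amounts (n = n₀ + Σ ν·ξ):
  R: 210.4 − 2(8.734) − 1(60.82) = 132.2
  U: 939.5 − 3(8.734) − 1(60.82) = 852.5
  V: 0 + 1(8.734) = 8.734
  Q: 0 + 2(60.82) = 121.6
Total out = 1115 kmol; y_Q = 121.6 / 1115 = 0.1091.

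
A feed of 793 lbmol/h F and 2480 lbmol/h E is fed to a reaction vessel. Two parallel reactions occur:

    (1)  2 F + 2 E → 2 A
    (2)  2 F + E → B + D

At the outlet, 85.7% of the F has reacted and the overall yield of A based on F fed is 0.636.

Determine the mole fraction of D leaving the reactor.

0.0327

Yield of A: 2ξ₁ / 793 = 0.636 → ξ₁ = 252.2 lbmol/h.
Conversion of F: 2ξ₁ + 2ξ₂ = 0.857 × 793 = 679.6 → ξ₂ = 87.63 lbmol/h.
Outlet amounts (n = n₀ + Σ ν·ξ):
  F: 793 − 2(252.2) − 2(87.63) = 113.4
  E: 2480 − 2(252.2) − 1(87.63) = 1888
  A: 0 + 2(252.2) = 504.3
  B: 0 + 1(87.63) = 87.63
  D: 0 + 1(87.63) = 87.63
Total out = 2681 lbmol/h; y_D = 87.63 / 2681 = 0.03268.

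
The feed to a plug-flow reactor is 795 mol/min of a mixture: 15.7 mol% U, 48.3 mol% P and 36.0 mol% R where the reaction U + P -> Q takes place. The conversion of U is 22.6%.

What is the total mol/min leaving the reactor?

767 mol/min

U reacted = 0.226 × 124.8 = 28.21 mol/min; ν_U = −1, so ξ = 28.21/1 = 28.21 mol/min.
Outlet amounts (n = n₀ + ν ξ):
  U: 124.8 − 1(28.21) = 96.61
  P: 384 − 1(28.21) = 355.8
  Q: 0 + 1(28.21) = 28.21
  R: 286.2 (inert)
Total out = 96.61 + 355.8 + 28.21 + 286.2 = 766.8 mol/min.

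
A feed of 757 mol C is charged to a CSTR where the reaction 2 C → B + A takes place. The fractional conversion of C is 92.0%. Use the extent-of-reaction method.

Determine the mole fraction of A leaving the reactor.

C reacted = 0.92 × 757 = 696.4 mol; ν_C = −2, so ξ = 696.4/2 = 348.2 mol.
Outlet amounts (n = n₀ + ν ξ):
  C: 757 − 2(348.2) = 60.56
  B: 0 + 1(348.2) = 348.2
  A: 0 + 1(348.2) = 348.2
Total out = 757 mol; y_A = 348.2 / 757 = 0.46.

0.46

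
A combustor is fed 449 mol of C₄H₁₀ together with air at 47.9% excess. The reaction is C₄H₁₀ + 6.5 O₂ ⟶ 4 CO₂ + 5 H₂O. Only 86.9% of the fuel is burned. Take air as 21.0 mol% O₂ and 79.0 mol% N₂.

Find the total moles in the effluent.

21600 mol

Stoichiometric O₂ = 6.5 × 449 = 2918 mol; O₂ fed = 2918 × 1.479 = 4316 mol.
N₂ fed = 4316 × 79/21 = 16240 mol.
Fuel reacted = 0.869 × 449 → ξ = 390.2 mol.
Outlet (n = n₀ + ν ξ):
  C₄H₁₀: 449 − 1(390.2) = 58.82
  O₂: 4316 − 6.5(390.2) = 1780
  N₂: 16240 (inert)
  CO₂: 0 + 4(390.2) = 1561
  H₂O: 0 + 5(390.2) = 1951
Total out = 58.82 + 1780 + 16240 + 1561 + 1951 = 21590 mol.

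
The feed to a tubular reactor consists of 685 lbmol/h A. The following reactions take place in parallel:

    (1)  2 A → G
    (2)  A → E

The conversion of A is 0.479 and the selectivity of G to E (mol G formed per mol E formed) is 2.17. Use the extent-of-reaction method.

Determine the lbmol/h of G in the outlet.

133 lbmol/h

Conversion of A: A consumed = 0.479 × 685 = 328.1 lbmol/h = 2ξ₁ + 1ξ₂.
Selectivity: 1ξ₁ / (1ξ₂) = 2.17 → ξ₁ = 2.17 ξ₂.
Substitute: (2·2.17 + 1) ξ₂ = 328.1 → ξ₂ = 61.44 lbmol/h, ξ₁ = 133.3 lbmol/h.
Outlet amounts (n = n₀ + Σ ν·ξ):
  A: 685 − 2(133.3) − 1(61.44) = 356.9
  G: 0 + 1(133.3) = 133.3
  E: 0 + 1(61.44) = 61.44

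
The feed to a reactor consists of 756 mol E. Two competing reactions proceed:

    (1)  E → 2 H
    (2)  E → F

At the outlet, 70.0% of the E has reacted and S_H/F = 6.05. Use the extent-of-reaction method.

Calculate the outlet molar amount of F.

Conversion of E: E consumed = 0.7 × 756 = 529.2 mol = 1ξ₁ + 1ξ₂.
Selectivity: 2ξ₁ / (1ξ₂) = 6.05 → ξ₁ = 3.025 ξ₂.
Substitute: (1·3.025 + 1) ξ₂ = 529.2 → ξ₂ = 131.5 mol, ξ₁ = 397.7 mol.
Outlet amounts (n = n₀ + Σ ν·ξ):
  E: 756 − 1(397.7) − 1(131.5) = 226.8
  H: 0 + 2(397.7) = 795.4
  F: 0 + 1(131.5) = 131.5

131 mol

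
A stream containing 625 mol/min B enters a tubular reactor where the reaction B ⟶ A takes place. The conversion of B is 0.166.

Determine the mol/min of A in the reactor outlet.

104 mol/min

B reacted = 0.166 × 625 = 103.8 mol/min; ν_B = −1, so ξ = 103.8/1 = 103.8 mol/min.
Outlet amounts (n = n₀ + ν ξ):
  B: 625 − 1(103.8) = 521.2
  A: 0 + 1(103.8) = 103.8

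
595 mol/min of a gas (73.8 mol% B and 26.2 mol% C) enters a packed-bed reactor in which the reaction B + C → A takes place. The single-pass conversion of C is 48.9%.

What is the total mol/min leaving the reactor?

C reacted = 0.489 × 155.9 = 76.23 mol/min; ν_C = −1, so ξ = 76.23/1 = 76.23 mol/min.
Outlet amounts (n = n₀ + ν ξ):
  B: 439.1 − 1(76.23) = 362.9
  C: 155.9 − 1(76.23) = 79.66
  A: 0 + 1(76.23) = 76.23
Total out = 362.9 + 79.66 + 76.23 = 518.8 mol/min.

519 mol/min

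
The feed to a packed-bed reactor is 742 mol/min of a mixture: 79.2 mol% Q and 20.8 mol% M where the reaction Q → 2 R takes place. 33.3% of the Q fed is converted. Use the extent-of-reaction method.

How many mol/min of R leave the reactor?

391 mol/min

Q reacted = 0.333 × 587.7 = 195.7 mol/min; ν_Q = −1, so ξ = 195.7/1 = 195.7 mol/min.
Outlet amounts (n = n₀ + ν ξ):
  Q: 587.7 − 1(195.7) = 392
  R: 0 + 2(195.7) = 391.4
  M: 154.3 (inert)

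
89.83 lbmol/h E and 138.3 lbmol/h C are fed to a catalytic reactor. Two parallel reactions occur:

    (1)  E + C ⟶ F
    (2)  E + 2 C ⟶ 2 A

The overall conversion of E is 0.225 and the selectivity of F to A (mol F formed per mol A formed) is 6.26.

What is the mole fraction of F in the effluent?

Conversion of E: E consumed = 0.225 × 89.83 = 20.21 lbmol/h = 1ξ₁ + 1ξ₂.
Selectivity: 1ξ₁ / (2ξ₂) = 6.26 → ξ₁ = 12.52 ξ₂.
Substitute: (1·12.52 + 1) ξ₂ = 20.21 → ξ₂ = 1.495 lbmol/h, ξ₁ = 18.72 lbmol/h.
Outlet amounts (n = n₀ + Σ ν·ξ):
  E: 89.83 − 1(18.72) − 1(1.495) = 69.62
  C: 138.3 − 1(18.72) − 2(1.495) = 116.6
  F: 0 + 1(18.72) = 18.72
  A: 0 + 2(1.495) = 2.99
Total out = 207.9 lbmol/h; y_F = 18.72 / 207.9 = 0.09002.

0.09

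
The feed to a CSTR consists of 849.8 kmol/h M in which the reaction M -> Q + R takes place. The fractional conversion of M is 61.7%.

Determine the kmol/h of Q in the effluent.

524 kmol/h

M reacted = 0.617 × 849.8 = 524.3 kmol/h; ν_M = −1, so ξ = 524.3/1 = 524.3 kmol/h.
Outlet amounts (n = n₀ + ν ξ):
  M: 849.8 − 1(524.3) = 325.5
  Q: 0 + 1(524.3) = 524.3
  R: 0 + 1(524.3) = 524.3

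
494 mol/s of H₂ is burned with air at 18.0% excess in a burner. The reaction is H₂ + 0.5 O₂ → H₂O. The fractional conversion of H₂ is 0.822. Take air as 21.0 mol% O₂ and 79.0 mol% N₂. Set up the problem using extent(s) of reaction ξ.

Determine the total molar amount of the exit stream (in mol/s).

Stoichiometric O₂ = 0.5 × 494 = 247 mol/s; O₂ fed = 247 × 1.180 = 291.5 mol/s.
N₂ fed = 291.5 × 79/21 = 1096 mol/s.
Fuel reacted = 0.822 × 494 → ξ = 406.1 mol/s.
Outlet (n = n₀ + ν ξ):
  H₂: 494 − 1(406.1) = 87.93
  O₂: 291.5 − 0.5(406.1) = 88.43
  N₂: 1096 (inert)
  H₂O: 0 + 1(406.1) = 406.1
Total out = 87.93 + 88.43 + 1096 + 406.1 = 1679 mol/s.

1680 mol/s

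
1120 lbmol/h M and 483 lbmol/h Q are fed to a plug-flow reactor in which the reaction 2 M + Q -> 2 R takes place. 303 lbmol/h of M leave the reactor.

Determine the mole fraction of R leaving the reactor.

0.684

For M: n = n₀ − 2ξ → 303 = 1120 − 2ξ, giving ξ = 408.5 lbmol/h.
Outlet amounts (n = n₀ + ν ξ):
  M: 1120 − 2(408.5) = 303
  Q: 483 − 1(408.5) = 74.5
  R: 0 + 2(408.5) = 817
Total out = 1194 lbmol/h; y_R = 817 / 1194 = 0.684.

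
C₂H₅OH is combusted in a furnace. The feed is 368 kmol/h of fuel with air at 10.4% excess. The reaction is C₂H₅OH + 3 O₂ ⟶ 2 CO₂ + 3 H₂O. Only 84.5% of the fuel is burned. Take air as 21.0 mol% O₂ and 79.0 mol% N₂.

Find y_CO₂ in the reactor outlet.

0.0959

Stoichiometric O₂ = 3 × 368 = 1104 kmol/h; O₂ fed = 1104 × 1.104 = 1219 kmol/h.
N₂ fed = 1219 × 79/21 = 4585 kmol/h.
Fuel reacted = 0.845 × 368 → ξ = 311 kmol/h.
Outlet (n = n₀ + ν ξ):
  C₂H₅OH: 368 − 1(311) = 57.04
  O₂: 1219 − 3(311) = 285.9
  N₂: 4585 (inert)
  CO₂: 0 + 2(311) = 621.9
  H₂O: 0 + 3(311) = 932.9
Total out = 6483 kmol/h; y_CO₂ = 621.9 / 6483 = 0.09593.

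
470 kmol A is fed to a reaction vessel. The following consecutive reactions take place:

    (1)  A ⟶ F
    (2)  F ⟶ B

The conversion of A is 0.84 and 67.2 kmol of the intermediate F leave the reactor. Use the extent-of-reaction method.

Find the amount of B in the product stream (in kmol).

328 kmol

Conversion of A: A consumed = 1ξ₁ = 0.84 × 470 → ξ₁ = 394.8 kmol.
F balance: n_F = 0 + 1ξ₁ − 1ξ₂ = 67.2 → ξ₂ = (1·394.8 − 67.2)/1 = 327.6 kmol.
Outlet amounts (n = n₀ + Σ ν·ξ):
  A: 470 − 1(394.8) = 75.2
  F: 0 + 1(394.8) − 1(327.6) = 67.2
  B: 0 + 1(327.6) = 327.6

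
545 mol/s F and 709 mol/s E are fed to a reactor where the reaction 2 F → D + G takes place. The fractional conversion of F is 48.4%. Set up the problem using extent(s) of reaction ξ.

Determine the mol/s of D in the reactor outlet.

132 mol/s

F reacted = 0.484 × 545 = 263.8 mol/s; ν_F = −2, so ξ = 263.8/2 = 131.9 mol/s.
Outlet amounts (n = n₀ + ν ξ):
  F: 545 − 2(131.9) = 281.2
  D: 0 + 1(131.9) = 131.9
  G: 0 + 1(131.9) = 131.9
  E: 709 (inert)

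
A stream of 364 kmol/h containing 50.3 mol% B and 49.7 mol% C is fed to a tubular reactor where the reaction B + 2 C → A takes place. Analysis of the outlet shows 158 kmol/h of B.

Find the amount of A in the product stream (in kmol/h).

25.1 kmol/h

For B: n = n₀ − 1ξ → 158 = 183.1 − 1ξ, giving ξ = 25.09 kmol/h.
Outlet amounts (n = n₀ + ν ξ):
  B: 183.1 − 1(25.09) = 158
  C: 180.9 − 2(25.09) = 130.7
  A: 0 + 1(25.09) = 25.09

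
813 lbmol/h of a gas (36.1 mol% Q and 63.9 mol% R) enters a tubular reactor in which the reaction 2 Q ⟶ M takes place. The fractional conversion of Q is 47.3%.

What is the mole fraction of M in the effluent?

Q reacted = 0.473 × 293.5 = 138.8 lbmol/h; ν_Q = −2, so ξ = 138.8/2 = 69.41 lbmol/h.
Outlet amounts (n = n₀ + ν ξ):
  Q: 293.5 − 2(69.41) = 154.7
  M: 0 + 1(69.41) = 69.41
  R: 519.5 (inert)
Total out = 743.6 lbmol/h; y_M = 69.41 / 743.6 = 0.09335.

0.0933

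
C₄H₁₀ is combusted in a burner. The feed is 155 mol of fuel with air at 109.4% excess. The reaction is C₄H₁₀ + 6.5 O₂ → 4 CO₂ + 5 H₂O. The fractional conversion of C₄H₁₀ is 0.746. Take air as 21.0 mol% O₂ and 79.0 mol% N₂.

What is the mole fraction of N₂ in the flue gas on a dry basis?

0.81

Stoichiometric O₂ = 6.5 × 155 = 1008 mol; O₂ fed = 1008 × 2.094 = 2110 mol.
N₂ fed = 2110 × 79/21 = 7937 mol.
Fuel reacted = 0.746 × 155 → ξ = 115.6 mol.
Outlet (n = n₀ + ν ξ):
  C₄H₁₀: 155 − 1(115.6) = 39.37
  O₂: 2110 − 6.5(115.6) = 1358
  N₂: 7937 (inert)
  CO₂: 0 + 4(115.6) = 462.5
  H₂O: 0 + 5(115.6) = 578.1
Dry total = 9797 mol; y_N₂ (dry) = 7937 / 9797 = 0.8101.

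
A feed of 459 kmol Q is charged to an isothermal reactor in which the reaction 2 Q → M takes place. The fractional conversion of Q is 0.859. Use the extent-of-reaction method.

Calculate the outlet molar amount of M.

197 kmol

Q reacted = 0.859 × 459 = 394.3 kmol; ν_Q = −2, so ξ = 394.3/2 = 197.1 kmol.
Outlet amounts (n = n₀ + ν ξ):
  Q: 459 − 2(197.1) = 64.72
  M: 0 + 1(197.1) = 197.1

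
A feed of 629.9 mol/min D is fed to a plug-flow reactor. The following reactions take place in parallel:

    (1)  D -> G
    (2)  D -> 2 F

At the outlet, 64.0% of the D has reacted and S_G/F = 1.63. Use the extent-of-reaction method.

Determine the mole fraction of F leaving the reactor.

Conversion of D: D consumed = 0.64 × 629.9 = 403.1 mol/min = 1ξ₁ + 1ξ₂.
Selectivity: 1ξ₁ / (2ξ₂) = 1.63 → ξ₁ = 3.26 ξ₂.
Substitute: (1·3.26 + 1) ξ₂ = 403.1 → ξ₂ = 94.63 mol/min, ξ₁ = 308.5 mol/min.
Outlet amounts (n = n₀ + Σ ν·ξ):
  D: 629.9 − 1(308.5) − 1(94.63) = 226.8
  G: 0 + 1(308.5) = 308.5
  F: 0 + 2(94.63) = 189.3
Total out = 724.5 mol/min; y_F = 189.3 / 724.5 = 0.2612.

0.261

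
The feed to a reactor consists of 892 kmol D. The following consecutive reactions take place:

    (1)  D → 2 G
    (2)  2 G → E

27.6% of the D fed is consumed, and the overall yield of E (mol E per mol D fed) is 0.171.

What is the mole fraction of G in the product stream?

Conversion of D: D consumed = 1ξ₁ = 0.276 × 892 → ξ₁ = 246.2 kmol.
Yield of E: 1ξ₂ / 892 = 0.171 → ξ₂ = 152.5 kmol.
Outlet amounts (n = n₀ + Σ ν·ξ):
  D: 892 − 1(246.2) = 645.8
  G: 0 + 2(246.2) − 2(152.5) = 187.3
  E: 0 + 1(152.5) = 152.5
Total out = 985.7 kmol; y_G = 187.3 / 985.7 = 0.19.

0.19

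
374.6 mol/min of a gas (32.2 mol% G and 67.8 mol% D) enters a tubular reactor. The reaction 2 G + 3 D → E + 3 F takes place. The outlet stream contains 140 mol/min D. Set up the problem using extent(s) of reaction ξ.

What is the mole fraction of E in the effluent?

For D: n = n₀ − 3ξ → 140 = 254 − 3ξ, giving ξ = 37.99 mol/min.
Outlet amounts (n = n₀ + ν ξ):
  G: 120.6 − 2(37.99) = 44.64
  D: 254 − 3(37.99) = 140
  E: 0 + 1(37.99) = 37.99
  F: 0 + 3(37.99) = 114
Total out = 336.6 mol/min; y_E = 37.99 / 336.6 = 0.1129.

0.113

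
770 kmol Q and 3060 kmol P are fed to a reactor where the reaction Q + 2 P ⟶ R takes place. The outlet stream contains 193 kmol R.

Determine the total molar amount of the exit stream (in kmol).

For R: n = n₀ + 1ξ → 193 = 0 + 1ξ, giving ξ = 193 kmol.
Outlet amounts (n = n₀ + ν ξ):
  Q: 770 − 1(193) = 577
  P: 3060 − 2(193) = 2674
  R: 0 + 1(193) = 193
Total out = 577 + 2674 + 193 = 3444 kmol.

3440 kmol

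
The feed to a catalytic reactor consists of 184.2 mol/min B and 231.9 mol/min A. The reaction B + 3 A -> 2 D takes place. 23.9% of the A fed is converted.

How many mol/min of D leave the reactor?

A reacted = 0.239 × 231.9 = 55.42 mol/min; ν_A = −3, so ξ = 55.42/3 = 18.47 mol/min.
Outlet amounts (n = n₀ + ν ξ):
  B: 184.2 − 1(18.47) = 165.7
  A: 231.9 − 3(18.47) = 176.5
  D: 0 + 2(18.47) = 36.95

36.9 mol/min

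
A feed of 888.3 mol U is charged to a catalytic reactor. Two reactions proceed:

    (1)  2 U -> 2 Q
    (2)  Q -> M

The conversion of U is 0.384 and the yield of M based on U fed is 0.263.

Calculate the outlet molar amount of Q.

Conversion of U: U consumed = 2ξ₁ = 0.384 × 888.3 → ξ₁ = 170.6 mol.
Yield of M: 1ξ₂ / 888.3 = 0.263 → ξ₂ = 233.6 mol.
Outlet amounts (n = n₀ + Σ ν·ξ):
  U: 888.3 − 2(170.6) = 547.2
  Q: 0 + 2(170.6) − 1(233.6) = 107.5
  M: 0 + 1(233.6) = 233.6

107 mol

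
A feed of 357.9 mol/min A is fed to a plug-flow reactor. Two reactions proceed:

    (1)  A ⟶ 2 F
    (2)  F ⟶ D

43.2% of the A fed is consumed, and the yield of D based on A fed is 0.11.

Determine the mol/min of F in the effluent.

270 mol/min

Conversion of A: A consumed = 1ξ₁ = 0.432 × 357.9 → ξ₁ = 154.6 mol/min.
Yield of D: 1ξ₂ / 357.9 = 0.11 → ξ₂ = 39.37 mol/min.
Outlet amounts (n = n₀ + Σ ν·ξ):
  A: 357.9 − 1(154.6) = 203.3
  F: 0 + 2(154.6) − 1(39.37) = 269.9
  D: 0 + 1(39.37) = 39.37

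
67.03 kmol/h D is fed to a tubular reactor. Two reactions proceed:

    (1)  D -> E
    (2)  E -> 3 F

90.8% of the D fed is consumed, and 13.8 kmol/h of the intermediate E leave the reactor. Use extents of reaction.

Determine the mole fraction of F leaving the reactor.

0.876

Conversion of D: D consumed = 1ξ₁ = 0.908 × 67.03 → ξ₁ = 60.86 kmol/h.
E balance: n_E = 0 + 1ξ₁ − 1ξ₂ = 13.8 → ξ₂ = (1·60.86 − 13.8)/1 = 47.06 kmol/h.
Outlet amounts (n = n₀ + Σ ν·ξ):
  D: 67.03 − 1(60.86) = 6.167
  E: 0 + 1(60.86) − 1(47.06) = 13.8
  F: 0 + 3(47.06) = 141.2
Total out = 161.2 kmol/h; y_F = 141.2 / 161.2 = 0.8761.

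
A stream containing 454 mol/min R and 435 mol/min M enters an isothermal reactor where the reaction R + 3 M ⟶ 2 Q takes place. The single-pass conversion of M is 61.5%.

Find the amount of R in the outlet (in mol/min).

M reacted = 0.615 × 435 = 267.5 mol/min; ν_M = −3, so ξ = 267.5/3 = 89.17 mol/min.
Outlet amounts (n = n₀ + ν ξ):
  R: 454 − 1(89.17) = 364.8
  M: 435 − 3(89.17) = 167.5
  Q: 0 + 2(89.17) = 178.3

365 mol/min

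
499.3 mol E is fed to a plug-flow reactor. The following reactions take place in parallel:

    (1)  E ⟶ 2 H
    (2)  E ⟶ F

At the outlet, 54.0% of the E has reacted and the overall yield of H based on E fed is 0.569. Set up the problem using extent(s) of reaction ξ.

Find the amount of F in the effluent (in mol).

Yield of H: 2ξ₁ / 499.3 = 0.569 → ξ₁ = 142.1 mol.
Conversion of E: 1ξ₁ + 1ξ₂ = 0.54 × 499.3 = 269.6 → ξ₂ = 127.6 mol.
Outlet amounts (n = n₀ + Σ ν·ξ):
  E: 499.3 − 1(142.1) − 1(127.6) = 229.7
  H: 0 + 2(142.1) = 284.1
  F: 0 + 1(127.6) = 127.6

128 mol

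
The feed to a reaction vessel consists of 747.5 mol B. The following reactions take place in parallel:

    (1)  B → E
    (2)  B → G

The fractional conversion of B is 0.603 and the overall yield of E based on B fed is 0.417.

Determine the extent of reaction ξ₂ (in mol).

ξ₂ = 139 mol

Yield of E: 1ξ₁ / 747.5 = 0.417 → ξ₁ = 311.7 mol.
Conversion of B: 1ξ₁ + 1ξ₂ = 0.603 × 747.5 = 450.7 → ξ₂ = 139 mol.
Outlet amounts (n = n₀ + Σ ν·ξ):
  B: 747.5 − 1(311.7) − 1(139) = 296.8
  E: 0 + 1(311.7) = 311.7
  G: 0 + 1(139) = 139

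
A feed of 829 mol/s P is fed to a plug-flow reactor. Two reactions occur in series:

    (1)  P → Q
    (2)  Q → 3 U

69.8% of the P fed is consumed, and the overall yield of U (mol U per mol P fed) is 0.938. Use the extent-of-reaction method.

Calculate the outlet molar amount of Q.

319 mol/s

Conversion of P: P consumed = 1ξ₁ = 0.698 × 829 → ξ₁ = 578.6 mol/s.
Yield of U: 3ξ₂ / 829 = 0.938 → ξ₂ = 259.2 mol/s.
Outlet amounts (n = n₀ + Σ ν·ξ):
  P: 829 − 1(578.6) = 250.4
  Q: 0 + 1(578.6) − 1(259.2) = 319.4
  U: 0 + 3(259.2) = 777.6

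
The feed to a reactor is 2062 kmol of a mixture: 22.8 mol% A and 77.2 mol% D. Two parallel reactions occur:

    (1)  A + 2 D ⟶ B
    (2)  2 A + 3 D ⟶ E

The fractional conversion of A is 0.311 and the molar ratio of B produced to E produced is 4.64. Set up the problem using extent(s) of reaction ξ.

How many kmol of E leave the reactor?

22 kmol

Conversion of A: A consumed = 0.311 × 470.1 = 146.2 kmol = 1ξ₁ + 2ξ₂.
Selectivity: 1ξ₁ / (1ξ₂) = 4.64 → ξ₁ = 4.64 ξ₂.
Substitute: (1·4.64 + 2) ξ₂ = 146.2 → ξ₂ = 22.02 kmol, ξ₁ = 102.2 kmol.
Outlet amounts (n = n₀ + Σ ν·ξ):
  A: 470.1 − 1(102.2) − 2(22.02) = 323.9
  D: 1592 − 2(102.2) − 3(22.02) = 1321
  B: 0 + 1(102.2) = 102.2
  E: 0 + 1(22.02) = 22.02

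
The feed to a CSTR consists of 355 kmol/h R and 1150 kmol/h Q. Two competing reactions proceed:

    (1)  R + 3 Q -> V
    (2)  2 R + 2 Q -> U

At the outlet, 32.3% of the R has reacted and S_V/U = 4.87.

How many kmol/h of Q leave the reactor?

873 kmol/h

Conversion of R: R consumed = 0.323 × 355 = 114.7 kmol/h = 1ξ₁ + 2ξ₂.
Selectivity: 1ξ₁ / (1ξ₂) = 4.87 → ξ₁ = 4.87 ξ₂.
Substitute: (1·4.87 + 2) ξ₂ = 114.7 → ξ₂ = 16.69 kmol/h, ξ₁ = 81.28 kmol/h.
Outlet amounts (n = n₀ + Σ ν·ξ):
  R: 355 − 1(81.28) − 2(16.69) = 240.3
  Q: 1150 − 3(81.28) − 2(16.69) = 872.8
  V: 0 + 1(81.28) = 81.28
  U: 0 + 1(16.69) = 16.69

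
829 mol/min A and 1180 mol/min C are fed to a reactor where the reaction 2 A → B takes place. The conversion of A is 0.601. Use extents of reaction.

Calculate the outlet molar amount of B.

249 mol/min

A reacted = 0.601 × 829 = 498.2 mol/min; ν_A = −2, so ξ = 498.2/2 = 249.1 mol/min.
Outlet amounts (n = n₀ + ν ξ):
  A: 829 − 2(249.1) = 330.8
  B: 0 + 1(249.1) = 249.1
  C: 1180 (inert)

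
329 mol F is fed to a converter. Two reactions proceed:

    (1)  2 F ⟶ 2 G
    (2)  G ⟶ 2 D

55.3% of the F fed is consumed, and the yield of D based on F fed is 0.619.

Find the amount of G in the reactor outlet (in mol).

80.1 mol

Conversion of F: F consumed = 2ξ₁ = 0.553 × 329 → ξ₁ = 90.97 mol.
Yield of D: 2ξ₂ / 329 = 0.619 → ξ₂ = 101.8 mol.
Outlet amounts (n = n₀ + Σ ν·ξ):
  F: 329 − 2(90.97) = 147.1
  G: 0 + 2(90.97) − 1(101.8) = 80.11
  D: 0 + 2(101.8) = 203.7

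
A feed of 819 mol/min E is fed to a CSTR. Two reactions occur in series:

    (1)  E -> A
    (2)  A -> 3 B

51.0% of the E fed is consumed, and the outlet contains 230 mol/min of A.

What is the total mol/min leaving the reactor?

1190 mol/min

Conversion of E: E consumed = 1ξ₁ = 0.51 × 819 → ξ₁ = 417.7 mol/min.
A balance: n_A = 0 + 1ξ₁ − 1ξ₂ = 230 → ξ₂ = (1·417.7 − 230)/1 = 187.7 mol/min.
Outlet amounts (n = n₀ + Σ ν·ξ):
  E: 819 − 1(417.7) = 401.3
  A: 0 + 1(417.7) − 1(187.7) = 230
  B: 0 + 3(187.7) = 563.1
Total out = 401.3 + 230 + 563.1 = 1194 mol/min.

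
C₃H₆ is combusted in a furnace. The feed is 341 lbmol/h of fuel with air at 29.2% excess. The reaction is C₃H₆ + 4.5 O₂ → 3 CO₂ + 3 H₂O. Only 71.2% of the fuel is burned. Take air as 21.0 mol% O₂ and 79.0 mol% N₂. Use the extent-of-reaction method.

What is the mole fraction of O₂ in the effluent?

0.0899

Stoichiometric O₂ = 4.5 × 341 = 1534 lbmol/h; O₂ fed = 1534 × 1.292 = 1983 lbmol/h.
N₂ fed = 1983 × 79/21 = 7458 lbmol/h.
Fuel reacted = 0.712 × 341 → ξ = 242.8 lbmol/h.
Outlet (n = n₀ + ν ξ):
  C₃H₆: 341 − 1(242.8) = 98.21
  O₂: 1983 − 4.5(242.8) = 890
  N₂: 7458 (inert)
  CO₂: 0 + 3(242.8) = 728.4
  H₂O: 0 + 3(242.8) = 728.4
Total out = 9903 lbmol/h; y_O₂ = 890 / 9903 = 0.08987.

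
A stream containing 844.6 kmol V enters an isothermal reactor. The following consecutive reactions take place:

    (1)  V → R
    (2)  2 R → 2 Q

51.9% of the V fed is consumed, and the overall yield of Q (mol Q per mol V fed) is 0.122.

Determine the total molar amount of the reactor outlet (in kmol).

845 kmol

Conversion of V: V consumed = 1ξ₁ = 0.519 × 844.6 → ξ₁ = 438.3 kmol.
Yield of Q: 2ξ₂ / 844.6 = 0.122 → ξ₂ = 51.52 kmol.
Outlet amounts (n = n₀ + Σ ν·ξ):
  V: 844.6 − 1(438.3) = 406.3
  R: 0 + 1(438.3) − 2(51.52) = 335.3
  Q: 0 + 2(51.52) = 103
Total out = 406.3 + 335.3 + 103 = 844.6 kmol.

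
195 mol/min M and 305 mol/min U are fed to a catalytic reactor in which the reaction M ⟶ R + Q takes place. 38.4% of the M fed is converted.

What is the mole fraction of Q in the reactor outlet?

M reacted = 0.384 × 195 = 74.88 mol/min; ν_M = −1, so ξ = 74.88/1 = 74.88 mol/min.
Outlet amounts (n = n₀ + ν ξ):
  M: 195 − 1(74.88) = 120.1
  R: 0 + 1(74.88) = 74.88
  Q: 0 + 1(74.88) = 74.88
  U: 305 (inert)
Total out = 574.9 mol/min; y_Q = 74.88 / 574.9 = 0.1303.

0.13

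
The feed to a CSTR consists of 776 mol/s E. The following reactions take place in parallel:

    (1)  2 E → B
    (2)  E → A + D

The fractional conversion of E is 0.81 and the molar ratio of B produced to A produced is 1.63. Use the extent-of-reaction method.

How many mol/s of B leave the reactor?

241 mol/s

Conversion of E: E consumed = 0.81 × 776 = 628.6 mol/s = 2ξ₁ + 1ξ₂.
Selectivity: 1ξ₁ / (1ξ₂) = 1.63 → ξ₁ = 1.63 ξ₂.
Substitute: (2·1.63 + 1) ξ₂ = 628.6 → ξ₂ = 147.5 mol/s, ξ₁ = 240.5 mol/s.
Outlet amounts (n = n₀ + Σ ν·ξ):
  E: 776 − 2(240.5) − 1(147.5) = 147.4
  B: 0 + 1(240.5) = 240.5
  A: 0 + 1(147.5) = 147.5
  D: 0 + 1(147.5) = 147.5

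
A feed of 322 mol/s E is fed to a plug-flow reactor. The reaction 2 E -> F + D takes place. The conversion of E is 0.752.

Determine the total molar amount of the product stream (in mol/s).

E reacted = 0.752 × 322 = 242.1 mol/s; ν_E = −2, so ξ = 242.1/2 = 121.1 mol/s.
Outlet amounts (n = n₀ + ν ξ):
  E: 322 − 2(121.1) = 79.86
  F: 0 + 1(121.1) = 121.1
  D: 0 + 1(121.1) = 121.1
Total out = 79.86 + 121.1 + 121.1 = 322 mol/s.

322 mol/s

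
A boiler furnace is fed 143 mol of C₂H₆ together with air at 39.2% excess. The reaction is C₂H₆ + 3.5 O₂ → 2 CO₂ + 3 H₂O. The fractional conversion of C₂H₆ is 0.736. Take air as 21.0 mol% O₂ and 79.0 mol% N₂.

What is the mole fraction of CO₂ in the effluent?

0.0599

Stoichiometric O₂ = 3.5 × 143 = 500.5 mol; O₂ fed = 500.5 × 1.392 = 696.7 mol.
N₂ fed = 696.7 × 79/21 = 2621 mol.
Fuel reacted = 0.736 × 143 → ξ = 105.2 mol.
Outlet (n = n₀ + ν ξ):
  C₂H₆: 143 − 1(105.2) = 37.75
  O₂: 696.7 − 3.5(105.2) = 328.3
  N₂: 2621 (inert)
  CO₂: 0 + 2(105.2) = 210.5
  H₂O: 0 + 3(105.2) = 315.7
Total out = 3513 mol; y_CO₂ = 210.5 / 3513 = 0.05992.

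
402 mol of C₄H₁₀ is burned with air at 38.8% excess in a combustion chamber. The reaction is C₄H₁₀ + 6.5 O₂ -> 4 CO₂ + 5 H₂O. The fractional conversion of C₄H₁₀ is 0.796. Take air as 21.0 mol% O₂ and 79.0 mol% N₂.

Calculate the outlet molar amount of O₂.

1550 mol

Stoichiometric O₂ = 6.5 × 402 = 2613 mol; O₂ fed = 2613 × 1.388 = 3627 mol.
N₂ fed = 3627 × 79/21 = 13640 mol.
Fuel reacted = 0.796 × 402 → ξ = 320 mol.
Outlet (n = n₀ + ν ξ):
  C₄H₁₀: 402 − 1(320) = 82.01
  O₂: 3627 − 6.5(320) = 1547
  N₂: 13640 (inert)
  CO₂: 0 + 4(320) = 1280
  H₂O: 0 + 5(320) = 1600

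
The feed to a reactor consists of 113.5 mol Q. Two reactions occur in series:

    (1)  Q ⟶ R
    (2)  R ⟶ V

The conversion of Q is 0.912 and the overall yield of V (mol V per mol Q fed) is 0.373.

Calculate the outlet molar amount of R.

61.2 mol

Conversion of Q: Q consumed = 1ξ₁ = 0.912 × 113.5 → ξ₁ = 103.5 mol.
Yield of V: 1ξ₂ / 113.5 = 0.373 → ξ₂ = 42.34 mol.
Outlet amounts (n = n₀ + Σ ν·ξ):
  Q: 113.5 − 1(103.5) = 9.988
  R: 0 + 1(103.5) − 1(42.34) = 61.18
  V: 0 + 1(42.34) = 42.34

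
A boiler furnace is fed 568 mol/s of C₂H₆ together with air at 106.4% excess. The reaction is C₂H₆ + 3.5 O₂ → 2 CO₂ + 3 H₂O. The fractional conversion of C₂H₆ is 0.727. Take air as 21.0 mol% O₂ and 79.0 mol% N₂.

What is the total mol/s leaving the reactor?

Stoichiometric O₂ = 3.5 × 568 = 1988 mol/s; O₂ fed = 1988 × 2.064 = 4103 mol/s.
N₂ fed = 4103 × 79/21 = 15440 mol/s.
Fuel reacted = 0.727 × 568 → ξ = 412.9 mol/s.
Outlet (n = n₀ + ν ξ):
  C₂H₆: 568 − 1(412.9) = 155.1
  O₂: 4103 − 3.5(412.9) = 2658
  N₂: 15440 (inert)
  CO₂: 0 + 2(412.9) = 825.9
  H₂O: 0 + 3(412.9) = 1239
Total out = 155.1 + 2658 + 15440 + 825.9 + 1239 = 20310 mol/s.

20300 mol/s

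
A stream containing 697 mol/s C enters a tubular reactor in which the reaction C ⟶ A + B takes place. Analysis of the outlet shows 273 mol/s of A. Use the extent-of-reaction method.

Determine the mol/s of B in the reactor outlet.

For A: n = n₀ + 1ξ → 273 = 0 + 1ξ, giving ξ = 273 mol/s.
Outlet amounts (n = n₀ + ν ξ):
  C: 697 − 1(273) = 424
  A: 0 + 1(273) = 273
  B: 0 + 1(273) = 273

273 mol/s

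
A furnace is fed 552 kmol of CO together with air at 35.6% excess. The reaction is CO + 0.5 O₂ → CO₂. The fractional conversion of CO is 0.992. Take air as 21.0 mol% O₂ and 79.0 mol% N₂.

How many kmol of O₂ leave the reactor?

100 kmol

Stoichiometric O₂ = 0.5 × 552 = 276 kmol; O₂ fed = 276 × 1.356 = 374.3 kmol.
N₂ fed = 374.3 × 79/21 = 1408 kmol.
Fuel reacted = 0.992 × 552 → ξ = 547.6 kmol.
Outlet (n = n₀ + ν ξ):
  CO: 552 − 1(547.6) = 4.416
  O₂: 374.3 − 0.5(547.6) = 100.5
  N₂: 1408 (inert)
  CO₂: 0 + 1(547.6) = 547.6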